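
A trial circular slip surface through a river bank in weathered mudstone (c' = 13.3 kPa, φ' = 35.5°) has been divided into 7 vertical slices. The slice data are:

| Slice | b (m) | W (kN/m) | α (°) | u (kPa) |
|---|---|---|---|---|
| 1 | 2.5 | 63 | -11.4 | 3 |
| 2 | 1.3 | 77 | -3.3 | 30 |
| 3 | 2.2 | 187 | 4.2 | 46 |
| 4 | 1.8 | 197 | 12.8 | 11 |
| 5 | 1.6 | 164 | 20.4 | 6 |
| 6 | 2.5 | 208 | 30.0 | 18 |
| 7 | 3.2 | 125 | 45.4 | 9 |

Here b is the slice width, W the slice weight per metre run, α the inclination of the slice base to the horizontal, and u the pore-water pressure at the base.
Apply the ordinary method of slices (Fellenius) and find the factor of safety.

FS = 2.42

Ordinary method of slices: FS = Σ[c'·Δl_i + (W_i cosα_i − u_i·Δl_i)·tanφ'] / Σ W_i sinα_i, with Δl_i = b_i / cosα_i.
Slice 1: Δl = 2.5/cos(-11.4°) = 2.550 m; N'_1 = 63·cos(-11.4°) − 3·2.550 = 54.1; c'Δl = 33.92; W sinα = -12.5
Slice 2: Δl = 1.3/cos(-3.3°) = 1.302 m; N'_2 = 77·cos(-3.3°) − 30·1.302 = 37.8; c'Δl = 17.32; W sinα = -4.4
Slice 3: Δl = 2.2/cos4.2° = 2.206 m; N'_3 = 187·cos4.2° − 46·2.206 = 85.0; c'Δl = 29.34; W sinα = 13.7
Slice 4: Δl = 1.8/cos12.8° = 1.846 m; N'_4 = 197·cos12.8° − 11·1.846 = 171.8; c'Δl = 24.55; W sinα = 43.6
Slice 5: Δl = 1.6/cos20.4° = 1.707 m; N'_5 = 164·cos20.4° − 6·1.707 = 143.5; c'Δl = 22.70; W sinα = 57.2
Slice 6: Δl = 2.5/cos30.0° = 2.887 m; N'_6 = 208·cos30.0° − 18·2.887 = 128.2; c'Δl = 38.39; W sinα = 104.0
Slice 7: Δl = 3.2/cos45.4° = 4.557 m; N'_7 = 125·cos45.4° − 9·4.557 = 46.8; c'Δl = 60.61; W sinα = 89.0
Σc'Δl = 226.8 kN/m; ΣN' = 667.1 kN/m; ΣW sinα = 290.6 kN/m
Resisting = 226.8 + 667.1·tan35.5° = 226.8 + 475.9 = 702.7 kN/m
FS = 702.7 / 290.6 = 2.418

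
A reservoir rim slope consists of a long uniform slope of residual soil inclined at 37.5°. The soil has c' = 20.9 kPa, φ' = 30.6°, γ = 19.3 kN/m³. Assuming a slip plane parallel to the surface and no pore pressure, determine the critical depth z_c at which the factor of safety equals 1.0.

z_c = 9.78 m

Setting FS = 1.00 in FS = [c' + γz cos²β tanφ'] / [γz sinβ cosβ] and solving for z:
z = c' / [γ cosβ (FS·sinβ − cosβ·tanφ')]
  = 20.9 / [19.3·cos37.5°·(1.00·sin37.5° − cos37.5°·tan30.6°)]
  = 20.9 / [19.3·0.7934·(1.00·0.6088 − 0.7934·0.5914)]
  = 20.9 / 2.1371 = 9.780 m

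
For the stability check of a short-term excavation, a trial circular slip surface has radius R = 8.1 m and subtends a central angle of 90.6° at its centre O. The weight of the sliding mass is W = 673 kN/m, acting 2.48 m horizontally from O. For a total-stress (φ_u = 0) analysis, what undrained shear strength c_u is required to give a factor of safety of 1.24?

FS = c_u·L_a·R / (W·d), so c_u = FS·W·d / (L_a·R).
Arc length L_a = R·θ = 8.1·(90.6°·π/180) = 8.1·1.5813 = 12.81 m
c_u = 1.24·673·2.48 / (12.81·8.1) = 2069.6 / 103.75 = 19.95 kPa

c_u = 19.9 kPa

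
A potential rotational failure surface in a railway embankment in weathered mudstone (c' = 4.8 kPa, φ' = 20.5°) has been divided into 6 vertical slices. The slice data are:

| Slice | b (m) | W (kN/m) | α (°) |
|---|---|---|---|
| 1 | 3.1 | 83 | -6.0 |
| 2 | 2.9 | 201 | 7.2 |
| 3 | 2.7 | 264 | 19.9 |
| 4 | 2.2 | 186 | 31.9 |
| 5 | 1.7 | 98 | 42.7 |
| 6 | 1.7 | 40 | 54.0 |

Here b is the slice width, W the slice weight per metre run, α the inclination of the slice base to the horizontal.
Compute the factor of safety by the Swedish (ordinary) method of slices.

Ordinary method of slices: FS = Σ[c'·Δl_i + (W_i cosα_i)·tanφ'] / Σ W_i sinα_i, with Δl_i = b_i / cosα_i.
Slice 1: Δl = 3.1/cos(-6.0°) = 3.117 m; N'_1 = 83·cos(-6.0°) = 82.5; c'Δl = 14.96; W sinα = -8.7
Slice 2: Δl = 2.9/cos7.2° = 2.923 m; N'_2 = 201·cos7.2° = 199.4; c'Δl = 14.03; W sinα = 25.2
Slice 3: Δl = 2.7/cos19.9° = 2.871 m; N'_3 = 264·cos19.9° = 248.2; c'Δl = 13.78; W sinα = 89.9
Slice 4: Δl = 2.2/cos31.9° = 2.591 m; N'_4 = 186·cos31.9° = 157.9; c'Δl = 12.44; W sinα = 98.3
Slice 5: Δl = 1.7/cos42.7° = 2.313 m; N'_5 = 98·cos42.7° = 72.0; c'Δl = 11.10; W sinα = 66.5
Slice 6: Δl = 1.7/cos54.0° = 2.892 m; N'_6 = 40·cos54.0° = 23.5; c'Δl = 13.88; W sinα = 32.4
Σc'Δl = 80.2 kN/m; ΣN' = 783.6 kN/m; ΣW sinα = 303.5 kN/m
Resisting = 80.2 + 783.6·tan20.5° = 80.2 + 293.0 = 373.2 kN/m
FS = 373.2 / 303.5 = 1.230

FS = 1.23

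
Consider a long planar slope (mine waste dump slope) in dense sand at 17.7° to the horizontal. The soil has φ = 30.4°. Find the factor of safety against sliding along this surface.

For a dry cohesionless infinite slope the factor of safety is FS = tanφ / tanβ.
FS = tan30.4° / tan17.7° = 0.5867 / 0.3191 = 1.838

FS = 1.84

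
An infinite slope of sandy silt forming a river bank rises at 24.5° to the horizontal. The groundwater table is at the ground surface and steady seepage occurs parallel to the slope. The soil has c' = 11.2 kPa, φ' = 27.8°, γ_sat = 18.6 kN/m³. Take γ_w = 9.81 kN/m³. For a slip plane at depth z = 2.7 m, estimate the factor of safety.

With seepage parallel to the slope and the water table at the surface, the effective normal stress on the slip plane uses the buoyant unit weight γ' = γ_sat − γ_w while the driving shear stress uses γ_sat:
FS = [c' + γ' z cos²β tanφ'] / [γ_sat z sinβ cosβ]
γ' = 18.6 − 9.81 = 8.79 kN/m³
Numerator = 11.2 + 8.79·2.7·cos²24.5°·tan27.8° = 11.2 + 8.79·2.7·0.8280·0.5272 = 21.561 kPa
Denominator = 18.6·2.7·sin24.5°·cos24.5° = 18.6·2.7·0.4147·0.9100 = 18.951 kPa
FS = 21.561 / 18.951 = 1.138

FS = 1.14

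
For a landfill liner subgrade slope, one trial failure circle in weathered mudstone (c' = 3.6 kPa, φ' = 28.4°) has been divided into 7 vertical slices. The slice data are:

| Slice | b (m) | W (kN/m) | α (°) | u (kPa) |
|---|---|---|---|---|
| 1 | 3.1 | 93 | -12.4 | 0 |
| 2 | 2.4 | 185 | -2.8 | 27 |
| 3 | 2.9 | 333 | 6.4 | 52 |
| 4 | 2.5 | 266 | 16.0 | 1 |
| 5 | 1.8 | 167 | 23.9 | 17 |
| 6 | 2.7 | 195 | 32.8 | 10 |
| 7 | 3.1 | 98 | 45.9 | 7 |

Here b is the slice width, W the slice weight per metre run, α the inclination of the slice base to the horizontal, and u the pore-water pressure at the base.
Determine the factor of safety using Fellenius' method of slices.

Ordinary method of slices: FS = Σ[c'·Δl_i + (W_i cosα_i − u_i·Δl_i)·tanφ'] / Σ W_i sinα_i, with Δl_i = b_i / cosα_i.
Slice 1: Δl = 3.1/cos(-12.4°) = 3.174 m; N'_1 = 93·cos(-12.4°) − 0·3.174 = 90.8; c'Δl = 11.43; W sinα = -20.0
Slice 2: Δl = 2.4/cos(-2.8°) = 2.403 m; N'_2 = 185·cos(-2.8°) − 27·2.403 = 119.9; c'Δl = 8.65; W sinα = -9.0
Slice 3: Δl = 2.9/cos6.4° = 2.918 m; N'_3 = 333·cos6.4° − 52·2.918 = 179.2; c'Δl = 10.51; W sinα = 37.1
Slice 4: Δl = 2.5/cos16.0° = 2.601 m; N'_4 = 266·cos16.0° − 1·2.601 = 253.1; c'Δl = 9.36; W sinα = 73.3
Slice 5: Δl = 1.8/cos23.9° = 1.969 m; N'_5 = 167·cos23.9° − 17·1.969 = 119.2; c'Δl = 7.09; W sinα = 67.7
Slice 6: Δl = 2.7/cos32.8° = 3.212 m; N'_6 = 195·cos32.8° − 10·3.212 = 131.8; c'Δl = 11.56; W sinα = 105.6
Slice 7: Δl = 3.1/cos45.9° = 4.455 m; N'_7 = 98·cos45.9° − 7·4.455 = 37.0; c'Δl = 16.04; W sinα = 70.4
Σc'Δl = 74.6 kN/m; ΣN' = 931.0 kN/m; ΣW sinα = 325.1 kN/m
Resisting = 74.6 + 931.0·tan28.4° = 74.6 + 503.4 = 578.0 kN/m
FS = 578.0 / 325.1 = 1.778

FS = 1.78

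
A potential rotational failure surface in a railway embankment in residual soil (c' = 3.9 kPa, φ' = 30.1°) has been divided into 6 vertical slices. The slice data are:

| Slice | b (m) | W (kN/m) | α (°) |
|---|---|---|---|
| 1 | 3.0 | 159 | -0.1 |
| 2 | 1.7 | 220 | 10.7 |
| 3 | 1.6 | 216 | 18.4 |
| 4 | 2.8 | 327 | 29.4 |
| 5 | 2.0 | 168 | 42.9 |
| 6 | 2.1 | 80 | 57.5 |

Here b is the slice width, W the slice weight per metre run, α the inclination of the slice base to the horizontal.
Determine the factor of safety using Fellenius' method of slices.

FS = 1.47

Ordinary method of slices: FS = Σ[c'·Δl_i + (W_i cosα_i)·tanφ'] / Σ W_i sinα_i, with Δl_i = b_i / cosα_i.
Slice 1: Δl = 3.0/cos(-0.1°) = 3.000 m; N'_1 = 159·cos(-0.1°) = 159.0; c'Δl = 11.70; W sinα = -0.3
Slice 2: Δl = 1.7/cos10.7° = 1.730 m; N'_2 = 220·cos10.7° = 216.2; c'Δl = 6.75; W sinα = 40.8
Slice 3: Δl = 1.6/cos18.4° = 1.686 m; N'_3 = 216·cos18.4° = 205.0; c'Δl = 6.58; W sinα = 68.2
Slice 4: Δl = 2.8/cos29.4° = 3.214 m; N'_4 = 327·cos29.4° = 284.9; c'Δl = 12.53; W sinα = 160.5
Slice 5: Δl = 2.0/cos42.9° = 2.730 m; N'_5 = 168·cos42.9° = 123.1; c'Δl = 10.65; W sinα = 114.4
Slice 6: Δl = 2.1/cos57.5° = 3.908 m; N'_6 = 80·cos57.5° = 43.0; c'Δl = 15.24; W sinα = 67.5
Σc'Δl = 63.4 kN/m; ΣN' = 1031.1 kN/m; ΣW sinα = 451.1 kN/m
Resisting = 63.4 + 1031.1·tan30.1° = 63.4 + 597.7 = 661.1 kN/m
FS = 661.1 / 451.1 = 1.466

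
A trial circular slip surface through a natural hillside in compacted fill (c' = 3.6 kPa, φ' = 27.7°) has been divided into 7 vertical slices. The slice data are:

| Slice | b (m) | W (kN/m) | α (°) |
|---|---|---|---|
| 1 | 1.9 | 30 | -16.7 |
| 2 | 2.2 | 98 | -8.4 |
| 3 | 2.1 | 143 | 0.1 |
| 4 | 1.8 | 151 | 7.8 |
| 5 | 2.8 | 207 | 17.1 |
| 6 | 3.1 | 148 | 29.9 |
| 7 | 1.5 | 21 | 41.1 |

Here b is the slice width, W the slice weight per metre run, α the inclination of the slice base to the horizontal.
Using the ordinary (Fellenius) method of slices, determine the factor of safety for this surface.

Ordinary method of slices: FS = Σ[c'·Δl_i + (W_i cosα_i)·tanφ'] / Σ W_i sinα_i, with Δl_i = b_i / cosα_i.
Slice 1: Δl = 1.9/cos(-16.7°) = 1.984 m; N'_1 = 30·cos(-16.7°) = 28.7; c'Δl = 7.14; W sinα = -8.6
Slice 2: Δl = 2.2/cos(-8.4°) = 2.224 m; N'_2 = 98·cos(-8.4°) = 96.9; c'Δl = 8.01; W sinα = -14.3
Slice 3: Δl = 2.1/cos0.1° = 2.100 m; N'_3 = 143·cos0.1° = 143.0; c'Δl = 7.56; W sinα = 0.2
Slice 4: Δl = 1.8/cos7.8° = 1.817 m; N'_4 = 151·cos7.8° = 149.6; c'Δl = 6.54; W sinα = 20.5
Slice 5: Δl = 2.8/cos17.1° = 2.930 m; N'_5 = 207·cos17.1° = 197.8; c'Δl = 10.55; W sinα = 60.9
Slice 6: Δl = 3.1/cos29.9° = 3.576 m; N'_6 = 148·cos29.9° = 128.3; c'Δl = 12.87; W sinα = 73.8
Slice 7: Δl = 1.5/cos41.1° = 1.991 m; N'_7 = 21·cos41.1° = 15.8; c'Δl = 7.17; W sinα = 13.8
Σc'Δl = 59.8 kN/m; ΣN' = 760.3 kN/m; ΣW sinα = 146.3 kN/m
Resisting = 59.8 + 760.3·tan27.7° = 59.8 + 399.1 = 459.0 kN/m
FS = 459.0 / 146.3 = 3.138

FS = 3.14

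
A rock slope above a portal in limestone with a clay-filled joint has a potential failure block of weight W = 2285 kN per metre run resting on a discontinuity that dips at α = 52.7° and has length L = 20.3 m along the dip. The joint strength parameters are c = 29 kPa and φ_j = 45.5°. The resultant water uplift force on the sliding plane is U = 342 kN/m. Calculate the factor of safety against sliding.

Resolving the block weight along and normal to the plane and applying the Mohr–Coulomb strength on the joint:
N' = W cosα − U = 2285·cos52.7° − 342 = 1042.7 kN/m
Driving force T = W sinα = 2285·sin52.7° = 1817.7 kN/m
Resisting force R = c·L + N'·tanφ_j = 29·20.3 + 1042.7·tan45.5° = 588.7 + 1061.0 = 1649.7 kN/m
FS = R / T = 1649.7 / 1817.7 = 0.908

FS = 0.91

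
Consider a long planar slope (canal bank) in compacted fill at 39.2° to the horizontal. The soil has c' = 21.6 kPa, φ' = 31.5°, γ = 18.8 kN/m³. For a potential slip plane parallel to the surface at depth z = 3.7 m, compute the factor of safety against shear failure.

For an infinite slope with a slip plane parallel to the surface (no pore pressure): FS = [c' + γz cos²β tanφ'] / [γz sinβ cosβ].
γz = 18.8·3.7 = 69.56 kN/m²
Numerator = 21.6 + 69.56·cos²39.2°·tan31.5° = 21.6 + 69.56·0.6005·0.6128 = 47.199 kPa
Denominator = 69.56·sin39.2°·cos39.2° = 69.56·0.6320·0.7749 = 34.070 kPa
FS = 47.199 / 34.070 = 1.385

FS = 1.39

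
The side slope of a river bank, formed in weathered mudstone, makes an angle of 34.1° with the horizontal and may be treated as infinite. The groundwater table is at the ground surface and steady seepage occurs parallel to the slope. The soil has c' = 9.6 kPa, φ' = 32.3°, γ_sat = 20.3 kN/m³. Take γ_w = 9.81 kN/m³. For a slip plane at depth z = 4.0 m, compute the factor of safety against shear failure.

With seepage parallel to the slope and the water table at the surface, the effective normal stress on the slip plane uses the buoyant unit weight γ' = γ_sat − γ_w while the driving shear stress uses γ_sat:
FS = [c' + γ' z cos²β tanφ'] / [γ_sat z sinβ cosβ]
γ' = 20.3 − 9.81 = 10.49 kN/m³
Numerator = 9.6 + 10.49·4.0·cos²34.1°·tan32.3° = 9.6 + 10.49·4.0·0.6857·0.6322 = 27.788 kPa
Denominator = 20.3·4.0·sin34.1°·cos34.1° = 20.3·4.0·0.5606·0.8281 = 37.697 kPa
FS = 27.788 / 37.697 = 0.737

FS = 0.74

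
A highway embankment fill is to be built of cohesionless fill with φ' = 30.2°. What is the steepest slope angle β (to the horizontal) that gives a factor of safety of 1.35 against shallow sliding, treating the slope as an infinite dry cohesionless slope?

β = 23.3°

For an infinite dry cohesionless slope FS = tanφ'/tanβ, so tanβ = tanφ' / FS.
tanβ = tan30.2° / 1.35 = 0.5820 / 1.35 = 0.4311
β = arctan(0.4311) = 23.32°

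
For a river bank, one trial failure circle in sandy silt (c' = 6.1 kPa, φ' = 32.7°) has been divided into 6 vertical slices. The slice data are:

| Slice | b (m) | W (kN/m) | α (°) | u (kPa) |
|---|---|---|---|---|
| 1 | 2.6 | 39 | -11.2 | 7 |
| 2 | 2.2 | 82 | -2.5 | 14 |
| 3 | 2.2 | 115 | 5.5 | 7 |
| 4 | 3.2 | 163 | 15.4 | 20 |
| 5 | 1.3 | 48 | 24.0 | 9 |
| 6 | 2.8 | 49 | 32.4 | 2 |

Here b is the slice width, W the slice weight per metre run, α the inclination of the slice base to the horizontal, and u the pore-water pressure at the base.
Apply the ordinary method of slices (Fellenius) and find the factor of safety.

FS = 3.39

Ordinary method of slices: FS = Σ[c'·Δl_i + (W_i cosα_i − u_i·Δl_i)·tanφ'] / Σ W_i sinα_i, with Δl_i = b_i / cosα_i.
Slice 1: Δl = 2.6/cos(-11.2°) = 2.650 m; N'_1 = 39·cos(-11.2°) − 7·2.650 = 19.7; c'Δl = 16.17; W sinα = -7.6
Slice 2: Δl = 2.2/cos(-2.5°) = 2.202 m; N'_2 = 82·cos(-2.5°) − 14·2.202 = 51.1; c'Δl = 13.43; W sinα = -3.6
Slice 3: Δl = 2.2/cos5.5° = 2.210 m; N'_3 = 115·cos5.5° − 7·2.210 = 99.0; c'Δl = 13.48; W sinα = 11.0
Slice 4: Δl = 3.2/cos15.4° = 3.319 m; N'_4 = 163·cos15.4° − 20·3.319 = 90.8; c'Δl = 20.25; W sinα = 43.3
Slice 5: Δl = 1.3/cos24.0° = 1.423 m; N'_5 = 48·cos24.0° − 9·1.423 = 31.0; c'Δl = 8.68; W sinα = 19.5
Slice 6: Δl = 2.8/cos32.4° = 3.316 m; N'_6 = 49·cos32.4° − 2·3.316 = 34.7; c'Δl = 20.23; W sinα = 26.3
Σc'Δl = 92.2 kN/m; ΣN' = 326.3 kN/m; ΣW sinα = 88.9 kN/m
Resisting = 92.2 + 326.3·tan32.7° = 92.2 + 209.5 = 301.7 kN/m
FS = 301.7 / 88.9 = 3.393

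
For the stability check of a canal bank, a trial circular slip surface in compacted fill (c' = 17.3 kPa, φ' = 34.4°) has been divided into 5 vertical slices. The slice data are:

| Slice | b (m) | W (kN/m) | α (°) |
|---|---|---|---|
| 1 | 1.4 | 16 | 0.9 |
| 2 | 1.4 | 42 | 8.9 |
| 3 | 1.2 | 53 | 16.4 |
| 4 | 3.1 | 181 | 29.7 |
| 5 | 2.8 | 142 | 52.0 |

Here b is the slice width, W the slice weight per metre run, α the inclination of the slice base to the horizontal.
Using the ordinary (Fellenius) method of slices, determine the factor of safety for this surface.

FS = 2.03

Ordinary method of slices: FS = Σ[c'·Δl_i + (W_i cosα_i)·tanφ'] / Σ W_i sinα_i, with Δl_i = b_i / cosα_i.
Slice 1: Δl = 1.4/cos0.9° = 1.400 m; N'_1 = 16·cos0.9° = 16.0; c'Δl = 24.22; W sinα = 0.3
Slice 2: Δl = 1.4/cos8.9° = 1.417 m; N'_2 = 42·cos8.9° = 41.5; c'Δl = 24.52; W sinα = 6.5
Slice 3: Δl = 1.2/cos16.4° = 1.251 m; N'_3 = 53·cos16.4° = 50.8; c'Δl = 21.64; W sinα = 15.0
Slice 4: Δl = 3.1/cos29.7° = 3.569 m; N'_4 = 181·cos29.7° = 157.2; c'Δl = 61.74; W sinα = 89.7
Slice 5: Δl = 2.8/cos52.0° = 4.548 m; N'_5 = 142·cos52.0° = 87.4; c'Δl = 78.68; W sinα = 111.9
Σc'Δl = 210.8 kN/m; ΣN' = 353.0 kN/m; ΣW sinα = 223.3 kN/m
Resisting = 210.8 + 353.0·tan34.4° = 210.8 + 241.7 = 452.5 kN/m
FS = 452.5 / 223.3 = 2.026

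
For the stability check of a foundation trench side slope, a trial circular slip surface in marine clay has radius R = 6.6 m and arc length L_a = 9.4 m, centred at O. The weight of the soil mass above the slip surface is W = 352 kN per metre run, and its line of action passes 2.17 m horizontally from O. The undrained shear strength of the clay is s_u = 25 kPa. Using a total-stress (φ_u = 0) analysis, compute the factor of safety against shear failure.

FS = 2.03

Taking moments about the centre O, the resisting moment is provided by the undrained shear strength acting along the arc:
M_R = s_u·L_a·R = 25·9.40·6.6 = 1551.0 kN·m/m
M_D = W·d = 352·2.17 = 763.8 kN·m/m
FS = M_R / M_D = 1551.0 / 763.8 = 2.031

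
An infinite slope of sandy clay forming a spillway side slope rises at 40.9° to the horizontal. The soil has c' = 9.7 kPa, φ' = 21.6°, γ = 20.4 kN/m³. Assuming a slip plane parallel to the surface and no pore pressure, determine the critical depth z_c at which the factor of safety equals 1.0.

Setting FS = 1.00 in FS = [c' + γz cos²β tanφ'] / [γz sinβ cosβ] and solving for z:
z = c' / [γ cosβ (FS·sinβ − cosβ·tanφ')]
  = 9.7 / [20.4·cos40.9°·(1.00·sin40.9° − cos40.9°·tan21.6°)]
  = 9.7 / [20.4·0.7559·(1.00·0.6547 − 0.7559·0.3959)]
  = 9.7 / 5.4812 = 1.770 m

z_c = 1.77 m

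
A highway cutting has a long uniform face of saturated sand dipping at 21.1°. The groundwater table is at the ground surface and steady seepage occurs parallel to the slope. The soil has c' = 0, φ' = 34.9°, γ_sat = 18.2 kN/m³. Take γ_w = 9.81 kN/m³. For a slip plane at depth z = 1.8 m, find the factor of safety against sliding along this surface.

FS = 0.83

With seepage parallel to the slope and the water table at the surface, the effective normal stress on the slip plane uses the buoyant unit weight γ' = γ_sat − γ_w while the driving shear stress uses γ_sat:
FS = [c' + γ' z cos²β tanφ'] / [γ_sat z sinβ cosβ]
(For c' = 0 this reduces to FS = (γ'/γ_sat)·tanφ'/tanβ.)
γ' = 18.2 − 9.81 = 8.39 kN/m³
Numerator = 0.0 + 8.39·1.8·cos²21.1°·tan34.9° = 0.0 + 8.39·1.8·0.8704·0.6976 = 9.170 kPa
Denominator = 18.2·1.8·sin21.1°·cos21.1° = 18.2·1.8·0.3600·0.9330 = 11.003 kPa
FS = 9.170 / 11.003 = 0.833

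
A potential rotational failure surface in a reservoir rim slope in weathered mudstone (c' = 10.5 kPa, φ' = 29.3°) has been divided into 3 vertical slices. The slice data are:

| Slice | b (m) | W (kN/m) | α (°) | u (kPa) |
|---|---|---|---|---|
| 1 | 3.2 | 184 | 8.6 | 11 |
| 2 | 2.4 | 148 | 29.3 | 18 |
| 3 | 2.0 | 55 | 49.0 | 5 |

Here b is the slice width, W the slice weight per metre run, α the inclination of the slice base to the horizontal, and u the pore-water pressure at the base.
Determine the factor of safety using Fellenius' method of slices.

Ordinary method of slices: FS = Σ[c'·Δl_i + (W_i cosα_i − u_i·Δl_i)·tanφ'] / Σ W_i sinα_i, with Δl_i = b_i / cosα_i.
Slice 1: Δl = 3.2/cos8.6° = 3.236 m; N'_1 = 184·cos8.6° − 11·3.236 = 146.3; c'Δl = 33.98; W sinα = 27.5
Slice 2: Δl = 2.4/cos29.3° = 2.752 m; N'_2 = 148·cos29.3° − 18·2.752 = 79.5; c'Δl = 28.90; W sinα = 72.4
Slice 3: Δl = 2.0/cos49.0° = 3.049 m; N'_3 = 55·cos49.0° − 5·3.049 = 20.8; c'Δl = 32.01; W sinα = 41.5
Σc'Δl = 94.9 kN/m; ΣN' = 246.7 kN/m; ΣW sinα = 141.5 kN/m
Resisting = 94.9 + 246.7·tan29.3° = 94.9 + 138.4 = 233.3 kN/m
FS = 233.3 / 141.5 = 1.650

FS = 1.65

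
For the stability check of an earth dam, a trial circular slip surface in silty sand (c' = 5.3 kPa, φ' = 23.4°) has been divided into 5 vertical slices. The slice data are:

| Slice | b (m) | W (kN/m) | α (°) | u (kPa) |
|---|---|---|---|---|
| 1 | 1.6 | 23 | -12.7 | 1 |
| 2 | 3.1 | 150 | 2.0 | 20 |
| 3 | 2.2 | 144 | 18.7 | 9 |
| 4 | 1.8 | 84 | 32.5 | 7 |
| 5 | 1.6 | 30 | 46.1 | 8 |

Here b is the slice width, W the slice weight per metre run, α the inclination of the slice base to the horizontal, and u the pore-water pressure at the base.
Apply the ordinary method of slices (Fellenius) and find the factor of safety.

Ordinary method of slices: FS = Σ[c'·Δl_i + (W_i cosα_i − u_i·Δl_i)·tanφ'] / Σ W_i sinα_i, with Δl_i = b_i / cosα_i.
Slice 1: Δl = 1.6/cos(-12.7°) = 1.640 m; N'_1 = 23·cos(-12.7°) − 1·1.640 = 20.8; c'Δl = 8.69; W sinα = -5.1
Slice 2: Δl = 3.1/cos2.0° = 3.102 m; N'_2 = 150·cos2.0° − 20·3.102 = 87.9; c'Δl = 16.44; W sinα = 5.2
Slice 3: Δl = 2.2/cos18.7° = 2.323 m; N'_3 = 144·cos18.7° − 9·2.323 = 115.5; c'Δl = 12.31; W sinα = 46.2
Slice 4: Δl = 1.8/cos32.5° = 2.134 m; N'_4 = 84·cos32.5° − 7·2.134 = 55.9; c'Δl = 11.31; W sinα = 45.1
Slice 5: Δl = 1.6/cos46.1° = 2.307 m; N'_5 = 30·cos46.1° − 8·2.307 = 2.3; c'Δl = 12.23; W sinα = 21.6
Σc'Δl = 61.0 kN/m; ΣN' = 282.4 kN/m; ΣW sinα = 113.1 kN/m
Resisting = 61.0 + 282.4·tan23.4° = 61.0 + 122.2 = 183.2 kN/m
FS = 183.2 / 113.1 = 1.620

FS = 1.62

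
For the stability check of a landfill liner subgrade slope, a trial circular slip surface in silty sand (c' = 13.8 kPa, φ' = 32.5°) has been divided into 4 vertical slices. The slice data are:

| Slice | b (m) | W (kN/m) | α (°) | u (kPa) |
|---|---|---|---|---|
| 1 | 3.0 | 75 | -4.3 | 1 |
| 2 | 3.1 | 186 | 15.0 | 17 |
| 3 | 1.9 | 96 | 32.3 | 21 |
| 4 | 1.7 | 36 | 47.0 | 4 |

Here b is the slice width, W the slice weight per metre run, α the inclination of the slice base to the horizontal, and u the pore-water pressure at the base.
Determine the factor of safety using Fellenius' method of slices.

FS = 2.56

Ordinary method of slices: FS = Σ[c'·Δl_i + (W_i cosα_i − u_i·Δl_i)·tanφ'] / Σ W_i sinα_i, with Δl_i = b_i / cosα_i.
Slice 1: Δl = 3.0/cos(-4.3°) = 3.008 m; N'_1 = 75·cos(-4.3°) − 1·3.008 = 71.8; c'Δl = 41.52; W sinα = -5.6
Slice 2: Δl = 3.1/cos15.0° = 3.209 m; N'_2 = 186·cos15.0° − 17·3.209 = 125.1; c'Δl = 44.29; W sinα = 48.1
Slice 3: Δl = 1.9/cos32.3° = 2.248 m; N'_3 = 96·cos32.3° − 21·2.248 = 33.9; c'Δl = 31.02; W sinα = 51.3
Slice 4: Δl = 1.7/cos47.0° = 2.493 m; N'_4 = 36·cos47.0° − 4·2.493 = 14.6; c'Δl = 34.40; W sinα = 26.3
Σc'Δl = 151.2 kN/m; ΣN' = 245.4 kN/m; ΣW sinα = 120.1 kN/m
Resisting = 151.2 + 245.4·tan32.5° = 151.2 + 156.3 = 307.6 kN/m
FS = 307.6 / 120.1 = 2.560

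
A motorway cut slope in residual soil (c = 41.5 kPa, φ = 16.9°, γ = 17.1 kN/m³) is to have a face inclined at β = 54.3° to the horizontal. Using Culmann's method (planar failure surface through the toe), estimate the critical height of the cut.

H_c = 36.69 m

Culmann's analysis gives the critical failure plane at α_cr = (β + φ)/2 = (54.3 + 16.9)/2 = 35.6°, and the critical height
H_c = (4c/γ) · sinβ cosφ / [1 − cos(β − φ)]
    = (4·41.5/17.1) · sin54.3°·cos16.9° / [1 − cos(37.4°)]
    = 9.708 · 0.8121·0.9568 / [1 − 0.7944]
    = 9.708 · 0.7770 / 0.2056
    = 36.69 m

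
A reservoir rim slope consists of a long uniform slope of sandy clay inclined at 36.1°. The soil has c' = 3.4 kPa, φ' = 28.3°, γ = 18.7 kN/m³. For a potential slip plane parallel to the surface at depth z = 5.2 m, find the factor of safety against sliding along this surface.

FS = 0.81

For an infinite slope with a slip plane parallel to the surface (no pore pressure): FS = [c' + γz cos²β tanφ'] / [γz sinβ cosβ].
γz = 18.7·5.2 = 97.24 kN/m²
Numerator = 3.4 + 97.24·cos²36.1°·tan28.3° = 3.4 + 97.24·0.6528·0.5384 = 37.582 kPa
Denominator = 97.24·sin36.1°·cos36.1° = 97.24·0.5892·0.8080 = 46.293 kPa
FS = 37.582 / 46.293 = 0.812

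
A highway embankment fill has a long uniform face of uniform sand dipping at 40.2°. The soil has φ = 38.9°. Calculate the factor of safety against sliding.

For a dry cohesionless infinite slope the factor of safety is FS = tanφ / tanβ.
FS = tan38.9° / tan40.2° = 0.8069 / 0.8451 = 0.955

FS = 0.95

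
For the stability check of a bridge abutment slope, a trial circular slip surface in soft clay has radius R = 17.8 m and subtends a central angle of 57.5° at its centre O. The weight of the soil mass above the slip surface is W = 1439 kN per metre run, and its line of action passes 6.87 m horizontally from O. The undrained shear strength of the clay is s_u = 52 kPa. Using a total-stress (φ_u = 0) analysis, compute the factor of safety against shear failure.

FS = 1.67

Taking moments about the centre O, the resisting moment is provided by the undrained shear strength acting along the arc:
Arc length L_a = R·θ = 17.8·(57.5°·π/180) = 17.8·1.0036 = 17.86 m
M_R = s_u·L_a·R = 52·17.86·17.8 = 16534.4 kN·m/m
M_D = W·d = 1439·6.87 = 9885.9 kN·m/m
FS = M_R / M_D = 16534.4 / 9885.9 = 1.673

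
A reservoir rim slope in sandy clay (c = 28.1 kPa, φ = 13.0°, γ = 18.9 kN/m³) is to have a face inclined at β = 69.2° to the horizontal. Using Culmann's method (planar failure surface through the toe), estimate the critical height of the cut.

Culmann's analysis gives the critical failure plane at α_cr = (β + φ)/2 = (69.2 + 13.0)/2 = 41.1°, and the critical height
H_c = (4c/γ) · sinβ cosφ / [1 − cos(β − φ)]
    = (4·28.1/18.9) · sin69.2°·cos13.0° / [1 − cos(56.2°)]
    = 5.947 · 0.9348·0.9744 / [1 − 0.5563]
    = 5.947 · 0.9109 / 0.4437
    = 12.21 m

H_c = 12.21 m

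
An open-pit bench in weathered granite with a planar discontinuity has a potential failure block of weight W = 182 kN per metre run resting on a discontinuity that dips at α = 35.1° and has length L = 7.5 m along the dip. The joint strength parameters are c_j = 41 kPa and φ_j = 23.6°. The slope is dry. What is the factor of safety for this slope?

FS = 3.56

Resolving the block weight along and normal to the plane and applying the Mohr–Coulomb strength on the joint:
N' = W cosα = 182·cos35.1° = 148.9 kN/m
Driving force T = W sinα = 182·sin35.1° = 104.7 kN/m
Resisting force R = c_j·L + N'·tanφ_j = 41·7.5 + 148.9·tan23.6° = 307.5 + 65.1 = 372.6 kN/m
FS = R / T = 372.6 / 104.7 = 3.560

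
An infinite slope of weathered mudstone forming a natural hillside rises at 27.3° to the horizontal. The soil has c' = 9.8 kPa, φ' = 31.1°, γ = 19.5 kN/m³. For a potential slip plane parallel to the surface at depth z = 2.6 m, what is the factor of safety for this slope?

For an infinite slope with a slip plane parallel to the surface (no pore pressure): FS = [c' + γz cos²β tanφ'] / [γz sinβ cosβ].
γz = 19.5·2.6 = 50.70 kN/m²
Numerator = 9.8 + 50.70·cos²27.3°·tan31.1° = 9.8 + 50.70·0.7896·0.6032 = 33.951 kPa
Denominator = 50.70·sin27.3°·cos27.3° = 50.70·0.4586·0.8886 = 20.663 kPa
FS = 33.951 / 20.663 = 1.643

FS = 1.64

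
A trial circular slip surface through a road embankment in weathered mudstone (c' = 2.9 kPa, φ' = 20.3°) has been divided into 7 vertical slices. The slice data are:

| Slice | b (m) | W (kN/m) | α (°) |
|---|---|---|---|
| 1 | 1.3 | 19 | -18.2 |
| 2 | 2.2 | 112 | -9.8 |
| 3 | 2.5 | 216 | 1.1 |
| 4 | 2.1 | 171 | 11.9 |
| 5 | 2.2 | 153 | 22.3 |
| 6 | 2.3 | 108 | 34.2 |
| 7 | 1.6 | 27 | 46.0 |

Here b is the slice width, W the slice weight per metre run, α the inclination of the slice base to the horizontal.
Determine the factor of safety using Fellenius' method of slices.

FS = 2.14

Ordinary method of slices: FS = Σ[c'·Δl_i + (W_i cosα_i)·tanφ'] / Σ W_i sinα_i, with Δl_i = b_i / cosα_i.
Slice 1: Δl = 1.3/cos(-18.2°) = 1.368 m; N'_1 = 19·cos(-18.2°) = 18.0; c'Δl = 3.97; W sinα = -5.9
Slice 2: Δl = 2.2/cos(-9.8°) = 2.233 m; N'_2 = 112·cos(-9.8°) = 110.4; c'Δl = 6.47; W sinα = -19.1
Slice 3: Δl = 2.5/cos1.1° = 2.500 m; N'_3 = 216·cos1.1° = 216.0; c'Δl = 7.25; W sinα = 4.1
Slice 4: Δl = 2.1/cos11.9° = 2.146 m; N'_4 = 171·cos11.9° = 167.3; c'Δl = 6.22; W sinα = 35.3
Slice 5: Δl = 2.2/cos22.3° = 2.378 m; N'_5 = 153·cos22.3° = 141.6; c'Δl = 6.90; W sinα = 58.1
Slice 6: Δl = 2.3/cos34.2° = 2.781 m; N'_6 = 108·cos34.2° = 89.3; c'Δl = 8.06; W sinα = 60.7
Slice 7: Δl = 1.6/cos46.0° = 2.303 m; N'_7 = 27·cos46.0° = 18.8; c'Δl = 6.68; W sinα = 19.4
Σc'Δl = 45.6 kN/m; ΣN' = 761.3 kN/m; ΣW sinα = 152.6 kN/m
Resisting = 45.6 + 761.3·tan20.3° = 45.6 + 281.6 = 327.2 kN/m
FS = 327.2 / 152.6 = 2.144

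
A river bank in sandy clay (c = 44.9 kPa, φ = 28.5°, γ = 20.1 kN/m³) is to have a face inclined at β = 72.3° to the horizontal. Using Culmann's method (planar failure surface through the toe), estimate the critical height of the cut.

H_c = 26.89 m

Culmann's analysis gives the critical failure plane at α_cr = (β + φ)/2 = (72.3 + 28.5)/2 = 50.4°, and the critical height
H_c = (4c/γ) · sinβ cosφ / [1 − cos(β − φ)]
    = (4·44.9/20.1) · sin72.3°·cos28.5° / [1 − cos(43.8°)]
    = 8.935 · 0.9527·0.8788 / [1 − 0.7218]
    = 8.935 · 0.8372 / 0.2782
    = 26.89 m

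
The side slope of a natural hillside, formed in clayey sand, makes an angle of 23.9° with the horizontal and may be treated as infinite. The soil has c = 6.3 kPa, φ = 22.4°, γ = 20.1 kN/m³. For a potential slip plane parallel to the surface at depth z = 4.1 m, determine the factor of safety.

FS = 1.14

For an infinite slope with a slip plane parallel to the surface (no pore pressure): FS = [c + γz cos²β tanφ] / [γz sinβ cosβ].
γz = 20.1·4.1 = 82.41 kN/m²
Numerator = 6.3 + 82.41·cos²23.9°·tan22.4° = 6.3 + 82.41·0.8359·0.4122 = 34.692 kPa
Denominator = 82.41·sin23.9°·cos23.9° = 82.41·0.4051·0.9143 = 30.525 kPa
FS = 34.692 / 30.525 = 1.137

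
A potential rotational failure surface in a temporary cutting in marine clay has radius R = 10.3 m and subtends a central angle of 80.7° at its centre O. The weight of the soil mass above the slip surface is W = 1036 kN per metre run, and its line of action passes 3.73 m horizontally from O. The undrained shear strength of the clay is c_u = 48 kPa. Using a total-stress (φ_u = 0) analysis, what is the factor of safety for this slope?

FS = 1.86

Taking moments about the centre O, the resisting moment is provided by the undrained shear strength acting along the arc:
Arc length L_a = R·θ = 10.3·(80.7°·π/180) = 10.3·1.4085 = 14.51 m
M_R = c_u·L_a·R = 48·14.51·10.3 = 7172.4 kN·m/m
M_D = W·d = 1036·3.73 = 3864.3 kN·m/m
FS = M_R / M_D = 7172.4 / 3864.3 = 1.856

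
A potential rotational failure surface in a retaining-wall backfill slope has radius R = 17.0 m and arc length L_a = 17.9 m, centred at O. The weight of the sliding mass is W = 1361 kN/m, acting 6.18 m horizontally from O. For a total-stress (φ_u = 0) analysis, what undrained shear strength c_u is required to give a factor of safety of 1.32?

FS = c_u·L_a·R / (W·d), so c_u = FS·W·d / (L_a·R).
c_u = 1.32·1361·6.18 / (17.90·17.0) = 11102.5 / 304.30 = 36.49 kPa

c_u = 36.5 kPa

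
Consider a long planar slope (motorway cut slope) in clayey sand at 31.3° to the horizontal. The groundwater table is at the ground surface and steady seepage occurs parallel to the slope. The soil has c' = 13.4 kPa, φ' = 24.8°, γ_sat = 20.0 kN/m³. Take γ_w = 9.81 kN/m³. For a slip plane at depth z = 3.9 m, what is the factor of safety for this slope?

FS = 0.77

With seepage parallel to the slope and the water table at the surface, the effective normal stress on the slip plane uses the buoyant unit weight γ' = γ_sat − γ_w while the driving shear stress uses γ_sat:
FS = [c' + γ' z cos²β tanφ'] / [γ_sat z sinβ cosβ]
γ' = 20.0 − 9.81 = 10.19 kN/m³
Numerator = 13.4 + 10.19·3.9·cos²31.3°·tan24.8° = 13.4 + 10.19·3.9·0.7301·0.4621 = 26.807 kPa
Denominator = 20.0·3.9·sin31.3°·cos31.3° = 20.0·3.9·0.5195·0.8545 = 34.625 kPa
FS = 26.807 / 34.625 = 0.774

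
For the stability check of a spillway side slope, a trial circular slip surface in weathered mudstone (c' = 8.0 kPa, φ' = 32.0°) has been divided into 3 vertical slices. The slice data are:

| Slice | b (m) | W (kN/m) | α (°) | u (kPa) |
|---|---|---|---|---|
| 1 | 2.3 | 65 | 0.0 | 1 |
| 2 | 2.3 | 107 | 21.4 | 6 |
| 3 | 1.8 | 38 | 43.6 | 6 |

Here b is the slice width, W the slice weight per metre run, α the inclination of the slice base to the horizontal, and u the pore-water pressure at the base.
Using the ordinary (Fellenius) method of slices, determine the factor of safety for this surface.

Ordinary method of slices: FS = Σ[c'·Δl_i + (W_i cosα_i − u_i·Δl_i)·tanφ'] / Σ W_i sinα_i, with Δl_i = b_i / cosα_i.
Slice 1: Δl = 2.3/cos0.0° = 2.300 m; N'_1 = 65·cos0.0° − 1·2.300 = 62.7; c'Δl = 18.40; W sinα = 0.0
Slice 2: Δl = 2.3/cos21.4° = 2.470 m; N'_2 = 107·cos21.4° − 6·2.470 = 84.8; c'Δl = 19.76; W sinα = 39.0
Slice 3: Δl = 1.8/cos43.6° = 2.486 m; N'_3 = 38·cos43.6° − 6·2.486 = 12.6; c'Δl = 19.88; W sinα = 26.2
Σc'Δl = 58.0 kN/m; ΣN' = 160.1 kN/m; ΣW sinα = 65.2 kN/m
Resisting = 58.0 + 160.1·tan32.0° = 58.0 + 100.0 = 158.1 kN/m
FS = 158.1 / 65.2 = 2.423

FS = 2.42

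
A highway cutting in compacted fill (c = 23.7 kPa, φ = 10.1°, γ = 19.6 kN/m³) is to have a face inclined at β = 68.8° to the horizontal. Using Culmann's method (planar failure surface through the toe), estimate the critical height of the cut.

H_c = 9.24 m

Culmann's analysis gives the critical failure plane at α_cr = (β + φ)/2 = (68.8 + 10.1)/2 = 39.4°, and the critical height
H_c = (4c/γ) · sinβ cosφ / [1 − cos(β − φ)]
    = (4·23.7/19.6) · sin68.8°·cos10.1° / [1 − cos(58.7°)]
    = 4.837 · 0.9323·0.9845 / [1 − 0.5195]
    = 4.837 · 0.9179 / 0.4805
    = 9.24 m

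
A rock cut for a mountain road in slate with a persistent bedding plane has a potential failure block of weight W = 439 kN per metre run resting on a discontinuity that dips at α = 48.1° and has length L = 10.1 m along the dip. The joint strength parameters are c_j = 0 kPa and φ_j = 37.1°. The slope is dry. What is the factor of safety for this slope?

Resolving the block weight along and normal to the plane and applying the Mohr–Coulomb strength on the joint:
N' = W cosα = 439·cos48.1° = 293.2 kN/m
Driving force T = W sinα = 439·sin48.1° = 326.8 kN/m
Resisting force R = c_j·L + N'·tanφ_j = 0·10.1 + 293.2·tan37.1° = 0.0 + 221.7 = 221.7 kN/m
FS = R / T = 221.7 / 326.8 = 0.679

FS = 0.68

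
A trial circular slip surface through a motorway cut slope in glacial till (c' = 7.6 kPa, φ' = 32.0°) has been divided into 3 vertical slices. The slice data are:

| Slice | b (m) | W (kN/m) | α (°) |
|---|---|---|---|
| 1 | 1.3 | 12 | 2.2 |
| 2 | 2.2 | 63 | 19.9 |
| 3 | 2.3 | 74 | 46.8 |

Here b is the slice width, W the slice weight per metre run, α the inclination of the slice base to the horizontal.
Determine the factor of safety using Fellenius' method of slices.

Ordinary method of slices: FS = Σ[c'·Δl_i + (W_i cosα_i)·tanφ'] / Σ W_i sinα_i, with Δl_i = b_i / cosα_i.
Slice 1: Δl = 1.3/cos2.2° = 1.301 m; N'_1 = 12·cos2.2° = 12.0; c'Δl = 9.89; W sinα = 0.5
Slice 2: Δl = 2.2/cos19.9° = 2.340 m; N'_2 = 63·cos19.9° = 59.2; c'Δl = 17.78; W sinα = 21.4
Slice 3: Δl = 2.3/cos46.8° = 3.360 m; N'_3 = 74·cos46.8° = 50.7; c'Δl = 25.54; W sinα = 53.9
Σc'Δl = 53.2 kN/m; ΣN' = 121.9 kN/m; ΣW sinα = 75.8 kN/m
Resisting = 53.2 + 121.9·tan32.0° = 53.2 + 76.2 = 129.4 kN/m
FS = 129.4 / 75.8 = 1.706

FS = 1.71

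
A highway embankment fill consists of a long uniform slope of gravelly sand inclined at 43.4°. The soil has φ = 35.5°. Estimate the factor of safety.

FS = 0.75

For a dry cohesionless infinite slope the factor of safety is FS = tanφ / tanβ.
FS = tan35.5° / tan43.4° = 0.7133 / 0.9457 = 0.754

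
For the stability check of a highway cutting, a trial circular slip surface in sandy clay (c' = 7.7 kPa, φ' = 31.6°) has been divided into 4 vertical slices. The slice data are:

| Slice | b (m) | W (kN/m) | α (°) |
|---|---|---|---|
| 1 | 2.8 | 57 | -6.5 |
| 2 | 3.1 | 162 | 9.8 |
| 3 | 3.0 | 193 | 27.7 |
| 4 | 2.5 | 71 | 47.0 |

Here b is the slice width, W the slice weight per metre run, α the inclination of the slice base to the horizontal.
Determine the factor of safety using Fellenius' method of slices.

FS = 2.26

Ordinary method of slices: FS = Σ[c'·Δl_i + (W_i cosα_i)·tanφ'] / Σ W_i sinα_i, with Δl_i = b_i / cosα_i.
Slice 1: Δl = 2.8/cos(-6.5°) = 2.818 m; N'_1 = 57·cos(-6.5°) = 56.6; c'Δl = 21.70; W sinα = -6.5
Slice 2: Δl = 3.1/cos9.8° = 3.146 m; N'_2 = 162·cos9.8° = 159.6; c'Δl = 24.22; W sinα = 27.6
Slice 3: Δl = 3.0/cos27.7° = 3.388 m; N'_3 = 193·cos27.7° = 170.9; c'Δl = 26.09; W sinα = 89.7
Slice 4: Δl = 2.5/cos47.0° = 3.666 m; N'_4 = 71·cos47.0° = 48.4; c'Δl = 28.23; W sinα = 51.9
Σc'Δl = 100.2 kN/m; ΣN' = 435.6 kN/m; ΣW sinα = 162.8 kN/m
Resisting = 100.2 + 435.6·tan31.6° = 100.2 + 268.0 = 368.2 kN/m
FS = 368.2 / 162.8 = 2.262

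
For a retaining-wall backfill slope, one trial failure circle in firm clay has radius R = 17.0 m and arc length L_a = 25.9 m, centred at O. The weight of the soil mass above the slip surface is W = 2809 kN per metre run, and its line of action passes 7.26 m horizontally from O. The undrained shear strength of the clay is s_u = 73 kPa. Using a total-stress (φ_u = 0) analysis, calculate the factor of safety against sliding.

Taking moments about the centre O, the resisting moment is provided by the undrained shear strength acting along the arc:
M_R = s_u·L_a·R = 73·25.90·17.0 = 32141.9 kN·m/m
M_D = W·d = 2809·7.26 = 20393.3 kN·m/m
FS = M_R / M_D = 32141.9 / 20393.3 = 1.576

FS = 1.58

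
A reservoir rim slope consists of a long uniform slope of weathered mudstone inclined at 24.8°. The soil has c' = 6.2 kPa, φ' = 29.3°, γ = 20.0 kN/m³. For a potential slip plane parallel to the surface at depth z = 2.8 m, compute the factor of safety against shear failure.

FS = 1.51

For an infinite slope with a slip plane parallel to the surface (no pore pressure): FS = [c' + γz cos²β tanφ'] / [γz sinβ cosβ].
γz = 20.0·2.8 = 56.00 kN/m²
Numerator = 6.2 + 56.00·cos²24.8°·tan29.3° = 6.2 + 56.00·0.8241·0.5612 = 32.097 kPa
Denominator = 56.00·sin24.8°·cos24.8° = 56.00·0.4195·0.9078 = 21.323 kPa
FS = 32.097 / 21.323 = 1.505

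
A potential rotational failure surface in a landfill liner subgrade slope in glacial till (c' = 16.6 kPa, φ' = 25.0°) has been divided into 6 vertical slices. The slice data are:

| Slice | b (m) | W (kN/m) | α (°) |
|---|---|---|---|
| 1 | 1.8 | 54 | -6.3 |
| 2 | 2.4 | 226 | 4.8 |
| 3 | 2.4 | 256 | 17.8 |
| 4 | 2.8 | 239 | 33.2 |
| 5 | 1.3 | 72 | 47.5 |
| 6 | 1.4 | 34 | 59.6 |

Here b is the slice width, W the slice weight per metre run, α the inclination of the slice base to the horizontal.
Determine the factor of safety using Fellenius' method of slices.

Ordinary method of slices: FS = Σ[c'·Δl_i + (W_i cosα_i)·tanφ'] / Σ W_i sinα_i, with Δl_i = b_i / cosα_i.
Slice 1: Δl = 1.8/cos(-6.3°) = 1.811 m; N'_1 = 54·cos(-6.3°) = 53.7; c'Δl = 30.06; W sinα = -5.9
Slice 2: Δl = 2.4/cos4.8° = 2.408 m; N'_2 = 226·cos4.8° = 225.2; c'Δl = 39.98; W sinα = 18.9
Slice 3: Δl = 2.4/cos17.8° = 2.521 m; N'_3 = 256·cos17.8° = 243.7; c'Δl = 41.84; W sinα = 78.3
Slice 4: Δl = 2.8/cos33.2° = 3.346 m; N'_4 = 239·cos33.2° = 200.0; c'Δl = 55.55; W sinα = 130.9
Slice 5: Δl = 1.3/cos47.5° = 1.924 m; N'_5 = 72·cos47.5° = 48.6; c'Δl = 31.94; W sinα = 53.1
Slice 6: Δl = 1.4/cos59.6° = 2.767 m; N'_6 = 34·cos59.6° = 17.2; c'Δl = 45.93; W sinα = 29.3
Σc'Δl = 245.3 kN/m; ΣN' = 788.5 kN/m; ΣW sinα = 304.5 kN/m
Resisting = 245.3 + 788.5·tan25.0° = 245.3 + 367.7 = 613.0 kN/m
FS = 613.0 / 304.5 = 2.013

FS = 2.01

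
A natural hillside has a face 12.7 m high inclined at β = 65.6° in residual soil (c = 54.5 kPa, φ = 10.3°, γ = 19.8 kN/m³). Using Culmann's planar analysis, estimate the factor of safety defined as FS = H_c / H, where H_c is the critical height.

FS = 1.80

H_c = (4c/γ) · sinβ cosφ / [1 − cos(β − φ)]
    = (4·54.5/19.8) · sin65.6°·cos10.3° / [1 − cos55.3°]
    = 11.010 · 0.8960 / 0.4307 = 22.90 m
FS = H_c / H = 22.90 / 12.7 = 1.803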